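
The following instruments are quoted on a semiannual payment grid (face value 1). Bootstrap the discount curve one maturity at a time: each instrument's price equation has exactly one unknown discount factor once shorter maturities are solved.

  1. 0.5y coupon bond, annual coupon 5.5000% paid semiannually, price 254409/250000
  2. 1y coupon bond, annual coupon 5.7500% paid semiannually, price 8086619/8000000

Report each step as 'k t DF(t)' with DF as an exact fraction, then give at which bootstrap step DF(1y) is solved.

step 1 [0.5y] bond c/2=11/400: DF=(254409/250000 − 11/400·(0))/(1+11/400) = 619/625 ≈ 0.990400
step 2 [1y] bond c/2=23/800: DF=(8086619/8000000 − 23/800·(0.990400))/(1+23/800) = 9549/10000 ≈ 0.954900

1 1/2 619/625
2 1 9549/10000
DF(1y) is solved at step 2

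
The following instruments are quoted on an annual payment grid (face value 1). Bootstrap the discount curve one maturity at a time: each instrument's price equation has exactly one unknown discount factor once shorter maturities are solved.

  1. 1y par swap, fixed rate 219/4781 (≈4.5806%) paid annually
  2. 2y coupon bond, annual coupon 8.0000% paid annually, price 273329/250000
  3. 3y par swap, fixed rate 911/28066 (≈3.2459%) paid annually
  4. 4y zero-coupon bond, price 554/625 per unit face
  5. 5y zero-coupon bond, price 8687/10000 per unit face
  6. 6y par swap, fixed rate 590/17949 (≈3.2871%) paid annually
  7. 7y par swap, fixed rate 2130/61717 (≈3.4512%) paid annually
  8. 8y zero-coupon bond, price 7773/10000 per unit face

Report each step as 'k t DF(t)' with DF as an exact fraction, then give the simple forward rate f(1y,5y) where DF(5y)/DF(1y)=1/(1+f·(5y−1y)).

1 1 4781/5000
2 2 1883/2000
3 3 9089/10000
4 4 554/625
5 5 8687/10000
6 6 823/1000
7 7 787/1000
8 8 7773/10000
f(1y,5y) = ((4781/5000)/(8687/10000) − 1)/(4) = 125/4964 ≈ 2.5181%

step 1 [1y] swap r/1=219/4781: DF=(1 − 219/4781·(0))/(1+219/4781) = 4781/5000 ≈ 0.956200
step 2 [2y] bond c/1=2/25: DF=(273329/250000 − 2/25·(0.956200))/(1+2/25) = 1883/2000 ≈ 0.941500
step 3 [3y] swap r/1=911/28066: DF=(1 − 911/28066·(0.956200+0.941500))/(1+911/28066) = 9089/10000 ≈ 0.908900
step 4 [4y] zero: DF = P = 554/625 ≈ 0.886400
step 5 [5y] zero: DF = P = 8687/10000 ≈ 0.868700
step 6 [6y] swap r/1=590/17949: DF=(1 − 590/17949·(0.956200+0.941500+0.908900+0.886400+0.868700))/(1+590/17949) = 823/1000 ≈ 0.823000
step 7 [7y] swap r/1=2130/61717: DF=(1 − 2130/61717·(0.956200+0.941500+0.908900+0.886400+0.868700+0.823000))/(1+2130/61717) = 787/1000 ≈ 0.787000
step 8 [8y] zero: DF = P = 7773/10000 ≈ 0.777300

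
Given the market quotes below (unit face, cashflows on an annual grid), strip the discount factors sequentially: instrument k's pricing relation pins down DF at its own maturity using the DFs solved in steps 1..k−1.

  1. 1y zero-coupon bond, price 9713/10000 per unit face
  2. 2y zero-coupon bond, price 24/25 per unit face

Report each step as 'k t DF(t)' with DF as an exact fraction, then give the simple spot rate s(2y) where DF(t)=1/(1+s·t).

step 1 [1y] zero: DF = P = 9713/10000 ≈ 0.971300
step 2 [2y] zero: DF = P = 24/25 ≈ 0.960000

1 1 9713/10000
2 2 24/25
s(2y) = (1/(24/25) − 1)/(2) = 1/48 ≈ 2.0833%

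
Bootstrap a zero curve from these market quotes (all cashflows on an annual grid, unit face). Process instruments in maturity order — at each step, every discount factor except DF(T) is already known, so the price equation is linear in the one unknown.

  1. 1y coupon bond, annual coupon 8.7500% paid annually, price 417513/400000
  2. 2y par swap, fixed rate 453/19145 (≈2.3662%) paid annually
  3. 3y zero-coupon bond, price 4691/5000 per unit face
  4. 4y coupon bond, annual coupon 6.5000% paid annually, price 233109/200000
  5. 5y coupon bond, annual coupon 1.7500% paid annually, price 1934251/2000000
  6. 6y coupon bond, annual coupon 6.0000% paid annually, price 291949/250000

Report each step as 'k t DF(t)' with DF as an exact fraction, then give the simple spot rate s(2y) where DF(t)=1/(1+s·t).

1 1 4799/5000
2 2 9547/10000
3 3 4691/5000
4 4 9203/10000
5 5 1107/1250
6 6 419/500
s(2y) = (1/(9547/10000) − 1)/(2) = 453/19094 ≈ 2.3725%

step 1 [1y] bond c/1=7/80: DF=(417513/400000 − 7/80·(0))/(1+7/80) = 4799/5000 ≈ 0.959800
step 2 [2y] swap r/1=453/19145: DF=(1 − 453/19145·(0.959800))/(1+453/19145) = 9547/10000 ≈ 0.954700
step 3 [3y] zero: DF = P = 4691/5000 ≈ 0.938200
step 4 [4y] bond c/1=13/200: DF=(233109/200000 − 13/200·(0.959800+0.954700+0.938200))/(1+13/200) = 9203/10000 ≈ 0.920300
step 5 [5y] bond c/1=7/400: DF=(1934251/2000000 − 7/400·(0.959800+0.954700+0.938200+0.920300))/(1+7/400) = 1107/1250 ≈ 0.885600
step 6 [6y] bond c/1=3/50: DF=(291949/250000 − 3/50·(0.959800+0.954700+0.938200+0.920300+0.885600))/(1+3/50) = 419/500 ≈ 0.838000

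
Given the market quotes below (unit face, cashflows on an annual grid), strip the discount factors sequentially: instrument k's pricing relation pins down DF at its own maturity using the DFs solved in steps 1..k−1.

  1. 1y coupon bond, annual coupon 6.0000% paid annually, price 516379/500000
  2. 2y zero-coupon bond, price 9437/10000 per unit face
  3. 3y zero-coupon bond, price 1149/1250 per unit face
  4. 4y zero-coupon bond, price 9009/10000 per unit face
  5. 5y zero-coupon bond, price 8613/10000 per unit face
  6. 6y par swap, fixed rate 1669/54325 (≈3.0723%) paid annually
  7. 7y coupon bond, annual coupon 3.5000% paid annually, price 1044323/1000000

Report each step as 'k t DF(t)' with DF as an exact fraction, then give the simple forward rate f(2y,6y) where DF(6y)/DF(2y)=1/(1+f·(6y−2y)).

step 1 [1y] bond c/1=3/50: DF=(516379/500000 − 3/50·(0))/(1+3/50) = 9743/10000 ≈ 0.974300
step 2 [2y] zero: DF = P = 9437/10000 ≈ 0.943700
step 3 [3y] zero: DF = P = 1149/1250 ≈ 0.919200
step 4 [4y] zero: DF = P = 9009/10000 ≈ 0.900900
step 5 [5y] zero: DF = P = 8613/10000 ≈ 0.861300
step 6 [6y] swap r/1=1669/54325: DF=(1 − 1669/54325·(0.974300+0.943700+0.919200+0.900900+0.861300))/(1+1669/54325) = 8331/10000 ≈ 0.833100
step 7 [7y] bond c/1=7/200: DF=(1044323/1000000 − 7/200·(0.974300+0.943700+0.919200+0.900900+0.861300+0.833100))/(1+7/200) = 8253/10000 ≈ 0.825300

1 1 9743/10000
2 2 9437/10000
3 3 1149/1250
4 4 9009/10000
5 5 8613/10000
6 6 8331/10000
7 7 8253/10000
f(2y,6y) = ((9437/10000)/(8331/10000) − 1)/(4) = 553/16662 ≈ 3.3189%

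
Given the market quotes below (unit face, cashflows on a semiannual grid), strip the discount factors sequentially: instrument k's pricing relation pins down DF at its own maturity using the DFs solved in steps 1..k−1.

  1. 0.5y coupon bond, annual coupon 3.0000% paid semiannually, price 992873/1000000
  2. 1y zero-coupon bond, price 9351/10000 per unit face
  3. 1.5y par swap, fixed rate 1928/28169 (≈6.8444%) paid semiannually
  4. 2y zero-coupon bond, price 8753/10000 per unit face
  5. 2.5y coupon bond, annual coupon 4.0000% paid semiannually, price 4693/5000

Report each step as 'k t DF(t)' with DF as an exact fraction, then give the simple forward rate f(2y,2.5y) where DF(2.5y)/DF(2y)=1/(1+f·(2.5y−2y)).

step 1 [0.5y] bond c/2=3/200: DF=(992873/1000000 − 3/200·(0))/(1+3/200) = 4891/5000 ≈ 0.978200
step 2 [1y] zero: DF = P = 9351/10000 ≈ 0.935100
step 3 [1.5y] swap r/2=964/28169: DF=(1 − 964/28169·(0.978200+0.935100))/(1+964/28169) = 2259/2500 ≈ 0.903600
step 4 [2y] zero: DF = P = 8753/10000 ≈ 0.875300
step 5 [2.5y] bond c/2=1/50: DF=(4693/5000 − 1/50·(0.978200+0.935100+0.903600+0.875300))/(1+1/50) = 4239/5000 ≈ 0.847800

1 1/2 4891/5000
2 1 9351/10000
3 3/2 2259/2500
4 2 8753/10000
5 5/2 4239/5000
f(2y,2.5y) = ((8753/10000)/(4239/5000) − 1)/(1/2) = 275/4239 ≈ 6.4874%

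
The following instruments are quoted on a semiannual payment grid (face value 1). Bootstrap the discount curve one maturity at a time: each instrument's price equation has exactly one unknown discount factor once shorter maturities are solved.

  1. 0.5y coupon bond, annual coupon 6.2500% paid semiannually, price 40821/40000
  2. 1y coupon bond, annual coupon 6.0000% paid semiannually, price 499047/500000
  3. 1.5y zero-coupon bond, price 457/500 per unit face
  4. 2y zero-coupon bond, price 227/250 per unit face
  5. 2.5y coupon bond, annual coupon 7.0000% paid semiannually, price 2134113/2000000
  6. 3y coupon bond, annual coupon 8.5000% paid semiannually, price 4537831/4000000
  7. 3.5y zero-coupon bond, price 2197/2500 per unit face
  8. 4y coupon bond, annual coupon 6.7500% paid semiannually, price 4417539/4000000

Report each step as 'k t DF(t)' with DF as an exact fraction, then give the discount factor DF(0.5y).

1 1/2 1237/1250
2 1 4701/5000
3 3/2 457/500
4 2 227/250
5 5/2 9041/10000
6 3 1123/1250
7 7/2 2197/2500
8 4 8583/10000
DF(0.5y) = 1237/1250 ≈ 0.989600

step 1 [0.5y] bond c/2=1/32: DF=(40821/40000 − 1/32·(0))/(1+1/32) = 1237/1250 ≈ 0.989600
step 2 [1y] bond c/2=3/100: DF=(499047/500000 − 3/100·(0.989600))/(1+3/100) = 4701/5000 ≈ 0.940200
step 3 [1.5y] zero: DF = P = 457/500 ≈ 0.914000
step 4 [2y] zero: DF = P = 227/250 ≈ 0.908000
step 5 [2.5y] bond c/2=7/200: DF=(2134113/2000000 − 7/200·(0.989600+0.940200+0.914000+0.908000))/(1+7/200) = 9041/10000 ≈ 0.904100
step 6 [3y] bond c/2=17/400: DF=(4537831/4000000 − 17/400·(0.989600+0.940200+0.914000+0.908000+0.904100))/(1+17/400) = 1123/1250 ≈ 0.898400
step 7 [3.5y] zero: DF = P = 2197/2500 ≈ 0.878800
step 8 [4y] bond c/2=27/800: DF=(4417539/4000000 − 27/800·(0.989600+0.940200+0.914000+0.908000+0.904100+0.898400+0.878800))/(1+27/800) = 8583/10000 ≈ 0.858300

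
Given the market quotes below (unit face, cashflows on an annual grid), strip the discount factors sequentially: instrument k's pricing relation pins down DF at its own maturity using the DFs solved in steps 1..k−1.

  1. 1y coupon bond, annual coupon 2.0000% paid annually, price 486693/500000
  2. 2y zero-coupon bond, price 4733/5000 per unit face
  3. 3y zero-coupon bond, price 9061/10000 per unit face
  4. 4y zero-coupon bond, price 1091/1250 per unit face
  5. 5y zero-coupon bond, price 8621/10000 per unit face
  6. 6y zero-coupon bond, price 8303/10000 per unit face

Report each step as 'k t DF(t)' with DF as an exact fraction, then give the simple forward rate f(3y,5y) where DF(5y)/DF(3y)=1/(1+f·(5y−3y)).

step 1 [1y] bond c/1=1/50: DF=(486693/500000 − 1/50·(0))/(1+1/50) = 9543/10000 ≈ 0.954300
step 2 [2y] zero: DF = P = 4733/5000 ≈ 0.946600
step 3 [3y] zero: DF = P = 9061/10000 ≈ 0.906100
step 4 [4y] zero: DF = P = 1091/1250 ≈ 0.872800
step 5 [5y] zero: DF = P = 8621/10000 ≈ 0.862100
step 6 [6y] zero: DF = P = 8303/10000 ≈ 0.830300

1 1 9543/10000
2 2 4733/5000
3 3 9061/10000
4 4 1091/1250
5 5 8621/10000
6 6 8303/10000
f(3y,5y) = ((9061/10000)/(8621/10000) − 1)/(2) = 220/8621 ≈ 2.5519%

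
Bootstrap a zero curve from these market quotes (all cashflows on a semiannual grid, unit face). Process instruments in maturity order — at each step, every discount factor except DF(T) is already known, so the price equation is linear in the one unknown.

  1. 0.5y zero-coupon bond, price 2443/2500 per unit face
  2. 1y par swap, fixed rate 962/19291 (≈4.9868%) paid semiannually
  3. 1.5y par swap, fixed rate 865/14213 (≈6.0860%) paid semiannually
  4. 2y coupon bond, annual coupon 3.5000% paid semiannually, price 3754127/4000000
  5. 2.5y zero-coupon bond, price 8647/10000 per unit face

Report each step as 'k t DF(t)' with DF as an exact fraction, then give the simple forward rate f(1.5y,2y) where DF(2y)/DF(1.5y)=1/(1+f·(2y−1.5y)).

1 1/2 2443/2500
2 1 9519/10000
3 3/2 1827/2000
4 2 1747/2000
5 5/2 8647/10000
f(1.5y,2y) = ((1827/2000)/(1747/2000) − 1)/(1/2) = 160/1747 ≈ 9.1586%

step 1 [0.5y] zero: DF = P = 2443/2500 ≈ 0.977200
step 2 [1y] swap r/2=481/19291: DF=(1 − 481/19291·(0.977200))/(1+481/19291) = 9519/10000 ≈ 0.951900
step 3 [1.5y] swap r/2=865/28426: DF=(1 − 865/28426·(0.977200+0.951900))/(1+865/28426) = 1827/2000 ≈ 0.913500
step 4 [2y] bond c/2=7/400: DF=(3754127/4000000 − 7/400·(0.977200+0.951900+0.913500))/(1+7/400) = 1747/2000 ≈ 0.873500
step 5 [2.5y] zero: DF = P = 8647/10000 ≈ 0.864700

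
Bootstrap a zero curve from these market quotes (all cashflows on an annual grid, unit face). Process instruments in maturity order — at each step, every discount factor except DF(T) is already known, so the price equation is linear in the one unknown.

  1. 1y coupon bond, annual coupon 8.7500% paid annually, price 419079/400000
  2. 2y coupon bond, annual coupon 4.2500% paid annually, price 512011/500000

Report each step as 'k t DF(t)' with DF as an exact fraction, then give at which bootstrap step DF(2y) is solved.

step 1 [1y] bond c/1=7/80: DF=(419079/400000 − 7/80·(0))/(1+7/80) = 4817/5000 ≈ 0.963400
step 2 [2y] bond c/1=17/400: DF=(512011/500000 − 17/400·(0.963400))/(1+17/400) = 943/1000 ≈ 0.943000

1 1 4817/5000
2 2 943/1000
DF(2y) is solved at step 2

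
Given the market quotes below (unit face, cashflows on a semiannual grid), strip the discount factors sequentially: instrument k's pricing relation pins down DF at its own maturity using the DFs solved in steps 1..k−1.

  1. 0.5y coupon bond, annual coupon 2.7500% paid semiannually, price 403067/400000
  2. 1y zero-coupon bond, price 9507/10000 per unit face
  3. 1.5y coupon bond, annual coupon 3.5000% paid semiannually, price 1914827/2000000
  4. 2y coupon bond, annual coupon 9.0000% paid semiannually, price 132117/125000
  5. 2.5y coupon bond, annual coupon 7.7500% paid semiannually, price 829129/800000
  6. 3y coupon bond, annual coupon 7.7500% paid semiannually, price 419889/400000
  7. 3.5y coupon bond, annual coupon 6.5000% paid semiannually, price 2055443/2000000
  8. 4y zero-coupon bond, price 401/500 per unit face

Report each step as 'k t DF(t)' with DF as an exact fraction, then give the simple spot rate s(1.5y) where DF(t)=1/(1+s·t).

1 1/2 497/500
2 1 9507/10000
3 3/2 363/400
4 2 4443/5000
5 5/2 4291/5000
6 3 839/1000
7 7/2 4121/5000
8 4 401/500
s(1.5y) = (1/(363/400) − 1)/(3/2) = 74/1089 ≈ 6.7952%

step 1 [0.5y] bond c/2=11/800: DF=(403067/400000 − 11/800·(0))/(1+11/800) = 497/500 ≈ 0.994000
step 2 [1y] zero: DF = P = 9507/10000 ≈ 0.950700
step 3 [1.5y] bond c/2=7/400: DF=(1914827/2000000 − 7/400·(0.994000+0.950700))/(1+7/400) = 363/400 ≈ 0.907500
step 4 [2y] bond c/2=9/200: DF=(132117/125000 − 9/200·(0.994000+0.950700+0.907500))/(1+9/200) = 4443/5000 ≈ 0.888600
step 5 [2.5y] bond c/2=31/800: DF=(829129/800000 − 31/800·(0.994000+0.950700+0.907500+0.888600))/(1+31/800) = 4291/5000 ≈ 0.858200
step 6 [3y] bond c/2=31/800: DF=(419889/400000 − 31/800·(0.994000+0.950700+0.907500+0.888600+0.858200))/(1+31/800) = 839/1000 ≈ 0.839000
step 7 [3.5y] bond c/2=13/400: DF=(2055443/2000000 − 13/400·(0.994000+0.950700+0.907500+0.888600+0.858200+0.839000))/(1+13/400) = 4121/5000 ≈ 0.824200
step 8 [4y] zero: DF = P = 401/500 ≈ 0.802000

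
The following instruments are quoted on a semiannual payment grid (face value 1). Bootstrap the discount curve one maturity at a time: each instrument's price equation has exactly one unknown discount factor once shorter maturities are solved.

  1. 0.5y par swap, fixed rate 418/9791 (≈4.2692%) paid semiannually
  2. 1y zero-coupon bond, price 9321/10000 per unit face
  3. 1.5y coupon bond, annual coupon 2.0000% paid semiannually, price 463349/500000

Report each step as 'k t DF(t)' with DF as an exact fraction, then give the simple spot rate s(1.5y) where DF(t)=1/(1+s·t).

1 1/2 9791/10000
2 1 9321/10000
3 3/2 4493/5000
s(1.5y) = (1/(4493/5000) − 1)/(3/2) = 338/4493 ≈ 7.5228%

step 1 [0.5y] swap r/2=209/9791: DF=(1 − 209/9791·(0))/(1+209/9791) = 9791/10000 ≈ 0.979100
step 2 [1y] zero: DF = P = 9321/10000 ≈ 0.932100
step 3 [1.5y] bond c/2=1/100: DF=(463349/500000 − 1/100·(0.979100+0.932100))/(1+1/100) = 4493/5000 ≈ 0.898600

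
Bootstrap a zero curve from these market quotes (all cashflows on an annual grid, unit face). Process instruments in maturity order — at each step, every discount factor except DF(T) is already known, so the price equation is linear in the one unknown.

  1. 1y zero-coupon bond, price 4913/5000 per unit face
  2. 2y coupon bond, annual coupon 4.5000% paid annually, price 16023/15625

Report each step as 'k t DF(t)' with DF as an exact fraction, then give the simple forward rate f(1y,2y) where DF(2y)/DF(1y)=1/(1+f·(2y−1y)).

1 1 4913/5000
2 2 939/1000
f(1y,2y) = ((4913/5000)/(939/1000) − 1)/(1) = 218/4695 ≈ 4.6432%

step 1 [1y] zero: DF = P = 4913/5000 ≈ 0.982600
step 2 [2y] bond c/1=9/200: DF=(16023/15625 − 9/200·(0.982600))/(1+9/200) = 939/1000 ≈ 0.939000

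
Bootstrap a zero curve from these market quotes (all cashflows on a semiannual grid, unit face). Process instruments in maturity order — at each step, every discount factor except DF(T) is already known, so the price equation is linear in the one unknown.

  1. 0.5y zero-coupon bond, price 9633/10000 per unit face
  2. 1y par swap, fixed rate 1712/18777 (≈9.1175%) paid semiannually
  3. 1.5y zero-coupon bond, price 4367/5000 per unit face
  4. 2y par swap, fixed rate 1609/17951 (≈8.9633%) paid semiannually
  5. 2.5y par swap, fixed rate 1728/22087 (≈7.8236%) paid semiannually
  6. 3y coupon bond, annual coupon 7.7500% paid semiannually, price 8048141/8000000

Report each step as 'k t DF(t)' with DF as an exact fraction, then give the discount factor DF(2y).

1 1/2 9633/10000
2 1 1143/1250
3 3/2 4367/5000
4 2 8391/10000
5 5/2 517/625
6 3 8037/10000
DF(2y) = 8391/10000 ≈ 0.839100

step 1 [0.5y] zero: DF = P = 9633/10000 ≈ 0.963300
step 2 [1y] swap r/2=856/18777: DF=(1 − 856/18777·(0.963300))/(1+856/18777) = 1143/1250 ≈ 0.914400
step 3 [1.5y] zero: DF = P = 4367/5000 ≈ 0.873400
step 4 [2y] swap r/2=1609/35902: DF=(1 − 1609/35902·(0.963300+0.914400+0.873400))/(1+1609/35902) = 8391/10000 ≈ 0.839100
step 5 [2.5y] swap r/2=864/22087: DF=(1 − 864/22087·(0.963300+0.914400+0.873400+0.839100))/(1+864/22087) = 517/625 ≈ 0.827200
step 6 [3y] bond c/2=31/800: DF=(8048141/8000000 − 31/800·(0.963300+0.914400+0.873400+0.839100+0.827200))/(1+31/800) = 8037/10000 ≈ 0.803700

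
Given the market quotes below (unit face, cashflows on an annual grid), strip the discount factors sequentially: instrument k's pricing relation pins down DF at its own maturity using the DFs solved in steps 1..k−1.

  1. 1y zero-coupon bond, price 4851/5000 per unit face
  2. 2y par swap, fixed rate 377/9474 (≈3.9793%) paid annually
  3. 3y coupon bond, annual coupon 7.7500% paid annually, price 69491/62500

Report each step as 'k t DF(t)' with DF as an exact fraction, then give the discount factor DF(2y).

step 1 [1y] zero: DF = P = 4851/5000 ≈ 0.970200
step 2 [2y] swap r/1=377/9474: DF=(1 − 377/9474·(0.970200))/(1+377/9474) = 4623/5000 ≈ 0.924600
step 3 [3y] bond c/1=31/400: DF=(69491/62500 − 31/400·(0.970200+0.924600))/(1+31/400) = 2239/2500 ≈ 0.895600

1 1 4851/5000
2 2 4623/5000
3 3 2239/2500
DF(2y) = 4623/5000 ≈ 0.924600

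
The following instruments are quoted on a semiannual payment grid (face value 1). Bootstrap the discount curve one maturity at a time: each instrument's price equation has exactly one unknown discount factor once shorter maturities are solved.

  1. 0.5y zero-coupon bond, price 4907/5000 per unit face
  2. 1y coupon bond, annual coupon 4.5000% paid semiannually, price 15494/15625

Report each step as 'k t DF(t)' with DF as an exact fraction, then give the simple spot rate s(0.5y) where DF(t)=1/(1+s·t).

1 1/2 4907/5000
2 1 4741/5000
s(0.5y) = (1/(4907/5000) − 1)/(1/2) = 186/4907 ≈ 3.7905%

step 1 [0.5y] zero: DF = P = 4907/5000 ≈ 0.981400
step 2 [1y] bond c/2=9/400: DF=(15494/15625 − 9/400·(0.981400))/(1+9/400) = 4741/5000 ≈ 0.948200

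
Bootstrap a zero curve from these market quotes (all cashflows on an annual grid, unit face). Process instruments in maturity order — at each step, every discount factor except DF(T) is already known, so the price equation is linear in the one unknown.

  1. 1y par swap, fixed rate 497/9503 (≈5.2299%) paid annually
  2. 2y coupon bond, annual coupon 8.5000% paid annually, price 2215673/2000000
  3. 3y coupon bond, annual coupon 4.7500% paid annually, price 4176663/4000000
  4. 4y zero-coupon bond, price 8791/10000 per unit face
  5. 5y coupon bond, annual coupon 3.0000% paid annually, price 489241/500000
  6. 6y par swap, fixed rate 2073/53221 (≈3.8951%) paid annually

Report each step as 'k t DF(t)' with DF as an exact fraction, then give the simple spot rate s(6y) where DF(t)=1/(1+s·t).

step 1 [1y] swap r/1=497/9503: DF=(1 − 497/9503·(0))/(1+497/9503) = 9503/10000 ≈ 0.950300
step 2 [2y] bond c/1=17/200: DF=(2215673/2000000 − 17/200·(0.950300))/(1+17/200) = 4733/5000 ≈ 0.946600
step 3 [3y] bond c/1=19/400: DF=(4176663/4000000 − 19/400·(0.950300+0.946600))/(1+19/400) = 2277/2500 ≈ 0.910800
step 4 [4y] zero: DF = P = 8791/10000 ≈ 0.879100
step 5 [5y] bond c/1=3/100: DF=(489241/500000 − 3/100·(0.950300+0.946600+0.910800+0.879100))/(1+3/100) = 4213/5000 ≈ 0.842600
step 6 [6y] swap r/1=2073/53221: DF=(1 − 2073/53221·(0.950300+0.946600+0.910800+0.879100+0.842600))/(1+2073/53221) = 7927/10000 ≈ 0.792700

1 1 9503/10000
2 2 4733/5000
3 3 2277/2500
4 4 8791/10000
5 5 4213/5000
6 6 7927/10000
s(6y) = (1/(7927/10000) − 1)/(6) = 691/15854 ≈ 4.3585%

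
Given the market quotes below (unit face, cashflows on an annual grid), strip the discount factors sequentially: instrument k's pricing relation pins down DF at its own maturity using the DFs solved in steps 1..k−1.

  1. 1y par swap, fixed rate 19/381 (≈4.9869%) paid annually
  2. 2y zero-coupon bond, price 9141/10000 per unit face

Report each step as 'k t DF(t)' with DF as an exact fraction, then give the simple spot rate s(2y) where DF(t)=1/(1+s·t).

1 1 381/400
2 2 9141/10000
s(2y) = (1/(9141/10000) − 1)/(2) = 859/18282 ≈ 4.6986%

step 1 [1y] swap r/1=19/381: DF=(1 − 19/381·(0))/(1+19/381) = 381/400 ≈ 0.952500
step 2 [2y] zero: DF = P = 9141/10000 ≈ 0.914100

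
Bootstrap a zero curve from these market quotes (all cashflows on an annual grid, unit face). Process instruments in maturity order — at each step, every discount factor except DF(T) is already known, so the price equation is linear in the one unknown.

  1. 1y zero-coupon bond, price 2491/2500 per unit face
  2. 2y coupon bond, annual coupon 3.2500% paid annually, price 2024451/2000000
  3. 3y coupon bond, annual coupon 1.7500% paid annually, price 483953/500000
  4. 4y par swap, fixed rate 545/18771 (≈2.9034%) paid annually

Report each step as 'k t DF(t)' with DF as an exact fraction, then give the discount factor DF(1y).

step 1 [1y] zero: DF = P = 2491/2500 ≈ 0.996400
step 2 [2y] bond c/1=13/400: DF=(2024451/2000000 − 13/400·(0.996400))/(1+13/400) = 949/1000 ≈ 0.949000
step 3 [3y] bond c/1=7/400: DF=(483953/500000 − 7/400·(0.996400+0.949000))/(1+7/400) = 4589/5000 ≈ 0.917800
step 4 [4y] swap r/1=545/18771: DF=(1 − 545/18771·(0.996400+0.949000+0.917800))/(1+545/18771) = 891/1000 ≈ 0.891000

1 1 2491/2500
2 2 949/1000
3 3 4589/5000
4 4 891/1000
DF(1y) = 2491/2500 ≈ 0.996400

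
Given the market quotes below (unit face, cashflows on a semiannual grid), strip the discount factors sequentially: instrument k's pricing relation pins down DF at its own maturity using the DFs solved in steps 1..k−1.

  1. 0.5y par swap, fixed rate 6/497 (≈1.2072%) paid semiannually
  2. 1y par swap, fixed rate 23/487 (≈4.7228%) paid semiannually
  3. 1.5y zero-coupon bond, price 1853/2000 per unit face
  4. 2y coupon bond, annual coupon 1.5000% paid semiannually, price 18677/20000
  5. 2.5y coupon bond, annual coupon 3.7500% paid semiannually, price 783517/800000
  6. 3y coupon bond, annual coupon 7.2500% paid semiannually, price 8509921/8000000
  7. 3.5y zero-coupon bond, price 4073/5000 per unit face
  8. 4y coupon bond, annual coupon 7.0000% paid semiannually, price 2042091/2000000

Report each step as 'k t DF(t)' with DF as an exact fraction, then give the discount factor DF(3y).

step 1 [0.5y] swap r/2=3/497: DF=(1 − 3/497·(0))/(1+3/497) = 497/500 ≈ 0.994000
step 2 [1y] swap r/2=23/974: DF=(1 − 23/974·(0.994000))/(1+23/974) = 477/500 ≈ 0.954000
step 3 [1.5y] zero: DF = P = 1853/2000 ≈ 0.926500
step 4 [2y] bond c/2=3/400: DF=(18677/20000 − 3/400·(0.994000+0.954000+0.926500))/(1+3/400) = 1811/2000 ≈ 0.905500
step 5 [2.5y] bond c/2=3/160: DF=(783517/800000 − 3/160·(0.994000+0.954000+0.926500+0.905500))/(1+3/160) = 4459/5000 ≈ 0.891800
step 6 [3y] bond c/2=29/800: DF=(8509921/8000000 − 29/800·(0.994000+0.954000+0.926500+0.905500+0.891800))/(1+29/800) = 8631/10000 ≈ 0.863100
step 7 [3.5y] zero: DF = P = 4073/5000 ≈ 0.814600
step 8 [4y] bond c/2=7/200: DF=(2042091/2000000 − 7/200·(0.994000+0.954000+0.926500+0.905500+0.891800+0.863100+0.814600))/(1+7/200) = 3859/5000 ≈ 0.771800

1 1/2 497/500
2 1 477/500
3 3/2 1853/2000
4 2 1811/2000
5 5/2 4459/5000
6 3 8631/10000
7 7/2 4073/5000
8 4 3859/5000
DF(3y) = 8631/10000 ≈ 0.863100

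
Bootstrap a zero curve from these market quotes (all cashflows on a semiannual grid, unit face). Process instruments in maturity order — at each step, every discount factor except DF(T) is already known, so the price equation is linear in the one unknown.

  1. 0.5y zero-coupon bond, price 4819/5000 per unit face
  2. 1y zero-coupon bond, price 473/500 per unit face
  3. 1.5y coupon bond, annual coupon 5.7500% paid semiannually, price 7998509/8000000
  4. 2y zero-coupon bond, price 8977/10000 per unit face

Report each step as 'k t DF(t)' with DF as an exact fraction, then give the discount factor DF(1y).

1 1/2 4819/5000
2 1 473/500
3 3/2 1837/2000
4 2 8977/10000
DF(1y) = 473/500 ≈ 0.946000

step 1 [0.5y] zero: DF = P = 4819/5000 ≈ 0.963800
step 2 [1y] zero: DF = P = 473/500 ≈ 0.946000
step 3 [1.5y] bond c/2=23/800: DF=(7998509/8000000 − 23/800·(0.963800+0.946000))/(1+23/800) = 1837/2000 ≈ 0.918500
step 4 [2y] zero: DF = P = 8977/10000 ≈ 0.897700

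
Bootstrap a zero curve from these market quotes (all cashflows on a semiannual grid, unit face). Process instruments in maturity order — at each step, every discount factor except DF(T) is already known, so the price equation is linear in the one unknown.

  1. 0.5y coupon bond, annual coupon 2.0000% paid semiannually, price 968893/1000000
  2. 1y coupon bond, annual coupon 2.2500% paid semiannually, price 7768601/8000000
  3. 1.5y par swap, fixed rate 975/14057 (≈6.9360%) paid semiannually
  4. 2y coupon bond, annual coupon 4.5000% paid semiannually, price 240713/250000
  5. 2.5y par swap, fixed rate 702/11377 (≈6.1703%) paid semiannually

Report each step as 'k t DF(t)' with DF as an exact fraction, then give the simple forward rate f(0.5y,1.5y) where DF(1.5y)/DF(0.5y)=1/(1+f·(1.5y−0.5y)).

1 1/2 9593/10000
2 1 1187/1250
3 3/2 361/400
4 2 4399/5000
5 5/2 2149/2500
f(0.5y,1.5y) = ((9593/10000)/(361/400) − 1)/(1) = 568/9025 ≈ 6.2936%

step 1 [0.5y] bond c/2=1/100: DF=(968893/1000000 − 1/100·(0))/(1+1/100) = 9593/10000 ≈ 0.959300
step 2 [1y] bond c/2=9/800: DF=(7768601/8000000 − 9/800·(0.959300))/(1+9/800) = 1187/1250 ≈ 0.949600
step 3 [1.5y] swap r/2=975/28114: DF=(1 − 975/28114·(0.959300+0.949600))/(1+975/28114) = 361/400 ≈ 0.902500
step 4 [2y] bond c/2=9/400: DF=(240713/250000 − 9/400·(0.959300+0.949600+0.902500))/(1+9/400) = 4399/5000 ≈ 0.879800
step 5 [2.5y] swap r/2=351/11377: DF=(1 − 351/11377·(0.959300+0.949600+0.902500+0.879800))/(1+351/11377) = 2149/2500 ≈ 0.859600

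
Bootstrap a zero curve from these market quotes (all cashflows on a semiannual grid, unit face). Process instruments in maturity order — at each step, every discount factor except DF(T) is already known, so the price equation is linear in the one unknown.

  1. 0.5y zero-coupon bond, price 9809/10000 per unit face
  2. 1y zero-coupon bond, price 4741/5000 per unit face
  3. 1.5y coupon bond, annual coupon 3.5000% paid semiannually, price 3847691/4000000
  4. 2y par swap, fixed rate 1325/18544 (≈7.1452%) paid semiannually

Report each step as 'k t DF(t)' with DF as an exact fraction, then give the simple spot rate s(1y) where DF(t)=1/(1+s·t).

1 1/2 9809/10000
2 1 4741/5000
3 3/2 4561/5000
4 2 347/400
s(1y) = (1/(4741/5000) − 1)/(1) = 259/4741 ≈ 5.4630%

step 1 [0.5y] zero: DF = P = 9809/10000 ≈ 0.980900
step 2 [1y] zero: DF = P = 4741/5000 ≈ 0.948200
step 3 [1.5y] bond c/2=7/400: DF=(3847691/4000000 − 7/400·(0.980900+0.948200))/(1+7/400) = 4561/5000 ≈ 0.912200
step 4 [2y] swap r/2=1325/37088: DF=(1 − 1325/37088·(0.980900+0.948200+0.912200))/(1+1325/37088) = 347/400 ≈ 0.867500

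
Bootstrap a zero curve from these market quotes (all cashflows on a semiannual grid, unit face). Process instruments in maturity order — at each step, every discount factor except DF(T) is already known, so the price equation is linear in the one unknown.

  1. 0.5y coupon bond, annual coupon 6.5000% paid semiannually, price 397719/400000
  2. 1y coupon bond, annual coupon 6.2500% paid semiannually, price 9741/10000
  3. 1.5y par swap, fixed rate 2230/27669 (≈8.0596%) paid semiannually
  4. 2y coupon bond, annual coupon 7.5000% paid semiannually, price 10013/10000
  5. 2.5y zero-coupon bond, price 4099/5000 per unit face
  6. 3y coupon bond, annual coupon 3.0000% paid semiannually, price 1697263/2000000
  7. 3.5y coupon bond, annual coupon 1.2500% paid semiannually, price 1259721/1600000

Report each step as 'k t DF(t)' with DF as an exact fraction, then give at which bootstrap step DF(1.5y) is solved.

1 1/2 963/1000
2 1 4577/5000
3 3/2 1777/2000
4 2 8651/10000
5 5/2 4099/5000
6 3 7703/10000
7 7/2 3/4
DF(1.5y) is solved at step 3

step 1 [0.5y] bond c/2=13/400: DF=(397719/400000 − 13/400·(0))/(1+13/400) = 963/1000 ≈ 0.963000
step 2 [1y] bond c/2=1/32: DF=(9741/10000 − 1/32·(0.963000))/(1+1/32) = 4577/5000 ≈ 0.915400
step 3 [1.5y] swap r/2=1115/27669: DF=(1 − 1115/27669·(0.963000+0.915400))/(1+1115/27669) = 1777/2000 ≈ 0.888500
step 4 [2y] bond c/2=3/80: DF=(10013/10000 − 3/80·(0.963000+0.915400+0.888500))/(1+3/80) = 8651/10000 ≈ 0.865100
step 5 [2.5y] zero: DF = P = 4099/5000 ≈ 0.819800
step 6 [3y] bond c/2=3/200: DF=(1697263/2000000 − 3/200·(0.963000+0.915400+0.888500+0.865100+0.819800))/(1+3/200) = 7703/10000 ≈ 0.770300
step 7 [3.5y] bond c/2=1/160: DF=(1259721/1600000 − 1/160·(0.963000+0.915400+0.888500+0.865100+0.819800+0.770300))/(1+1/160) = 3/4 ≈ 0.750000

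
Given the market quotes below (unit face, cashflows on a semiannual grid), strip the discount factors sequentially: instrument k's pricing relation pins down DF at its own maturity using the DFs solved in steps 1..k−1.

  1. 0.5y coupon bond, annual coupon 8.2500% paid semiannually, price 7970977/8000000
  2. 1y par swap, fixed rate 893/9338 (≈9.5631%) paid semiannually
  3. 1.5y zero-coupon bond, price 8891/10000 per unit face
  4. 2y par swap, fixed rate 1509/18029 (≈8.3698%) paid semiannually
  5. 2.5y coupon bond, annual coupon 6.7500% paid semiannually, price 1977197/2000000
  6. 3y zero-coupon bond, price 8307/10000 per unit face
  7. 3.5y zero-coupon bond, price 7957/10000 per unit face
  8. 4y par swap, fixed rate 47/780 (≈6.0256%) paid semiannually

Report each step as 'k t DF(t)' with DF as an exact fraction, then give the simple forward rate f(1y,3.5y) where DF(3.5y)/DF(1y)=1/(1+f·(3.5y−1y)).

1 1/2 9569/10000
2 1 9107/10000
3 3/2 8891/10000
4 2 8491/10000
5 5/2 4193/5000
6 3 8307/10000
7 7/2 7957/10000
8 4 1983/2500
f(1y,3.5y) = ((9107/10000)/(7957/10000) − 1)/(5/2) = 460/7957 ≈ 5.7811%

step 1 [0.5y] bond c/2=33/800: DF=(7970977/8000000 − 33/800·(0))/(1+33/800) = 9569/10000 ≈ 0.956900
step 2 [1y] swap r/2=893/18676: DF=(1 − 893/18676·(0.956900))/(1+893/18676) = 9107/10000 ≈ 0.910700
step 3 [1.5y] zero: DF = P = 8891/10000 ≈ 0.889100
step 4 [2y] swap r/2=1509/36058: DF=(1 − 1509/36058·(0.956900+0.910700+0.889100))/(1+1509/36058) = 8491/10000 ≈ 0.849100
step 5 [2.5y] bond c/2=27/800: DF=(1977197/2000000 − 27/800·(0.956900+0.910700+0.889100+0.849100))/(1+27/800) = 4193/5000 ≈ 0.838600
step 6 [3y] zero: DF = P = 8307/10000 ≈ 0.830700
step 7 [3.5y] zero: DF = P = 7957/10000 ≈ 0.795700
step 8 [4y] swap r/2=47/1560: DF=(1 − 47/1560·(0.956900+0.910700+0.889100+0.849100+0.838600+0.830700+0.795700))/(1+47/1560) = 1983/2500 ≈ 0.793200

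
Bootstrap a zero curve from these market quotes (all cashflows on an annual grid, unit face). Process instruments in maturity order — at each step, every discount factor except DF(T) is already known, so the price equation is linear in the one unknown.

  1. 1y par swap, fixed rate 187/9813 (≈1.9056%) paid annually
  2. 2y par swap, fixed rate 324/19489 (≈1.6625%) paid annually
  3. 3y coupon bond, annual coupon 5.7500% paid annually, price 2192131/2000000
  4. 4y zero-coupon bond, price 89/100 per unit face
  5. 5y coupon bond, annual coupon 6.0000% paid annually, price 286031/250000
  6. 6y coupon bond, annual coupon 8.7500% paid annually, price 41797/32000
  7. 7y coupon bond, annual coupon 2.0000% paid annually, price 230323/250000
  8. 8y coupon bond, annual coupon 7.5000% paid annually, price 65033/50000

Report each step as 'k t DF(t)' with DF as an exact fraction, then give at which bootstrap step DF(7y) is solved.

step 1 [1y] swap r/1=187/9813: DF=(1 − 187/9813·(0))/(1+187/9813) = 9813/10000 ≈ 0.981300
step 2 [2y] swap r/1=324/19489: DF=(1 − 324/19489·(0.981300))/(1+324/19489) = 2419/2500 ≈ 0.967600
step 3 [3y] bond c/1=23/400: DF=(2192131/2000000 − 23/400·(0.981300+0.967600))/(1+23/400) = 1861/2000 ≈ 0.930500
step 4 [4y] zero: DF = P = 89/100 ≈ 0.890000
step 5 [5y] bond c/1=3/50: DF=(286031/250000 − 3/50·(0.981300+0.967600+0.930500+0.890000))/(1+3/50) = 433/500 ≈ 0.866000
step 6 [6y] bond c/1=7/80: DF=(41797/32000 − 7/80·(0.981300+0.967600+0.930500+0.890000+0.866000))/(1+7/80) = 8281/10000 ≈ 0.828100
step 7 [7y] bond c/1=1/50: DF=(230323/250000 − 1/50·(0.981300+0.967600+0.930500+0.890000+0.866000+0.828100))/(1+1/50) = 7961/10000 ≈ 0.796100
step 8 [8y] bond c/1=3/40: DF=(65033/50000 − 3/40·(0.981300+0.967600+0.930500+0.890000+0.866000+0.828100+0.796100))/(1+3/40) = 1933/2500 ≈ 0.773200

1 1 9813/10000
2 2 2419/2500
3 3 1861/2000
4 4 89/100
5 5 433/500
6 6 8281/10000
7 7 7961/10000
8 8 1933/2500
DF(7y) is solved at step 7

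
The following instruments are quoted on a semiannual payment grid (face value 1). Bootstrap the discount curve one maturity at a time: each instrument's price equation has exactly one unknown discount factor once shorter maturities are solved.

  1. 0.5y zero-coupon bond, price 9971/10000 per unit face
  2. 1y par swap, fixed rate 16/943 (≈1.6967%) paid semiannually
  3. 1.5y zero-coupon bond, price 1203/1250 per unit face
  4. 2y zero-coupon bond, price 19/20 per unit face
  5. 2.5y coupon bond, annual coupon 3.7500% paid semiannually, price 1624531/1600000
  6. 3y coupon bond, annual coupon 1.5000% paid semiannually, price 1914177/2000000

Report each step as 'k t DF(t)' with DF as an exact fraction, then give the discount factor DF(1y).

step 1 [0.5y] zero: DF = P = 9971/10000 ≈ 0.997100
step 2 [1y] swap r/2=8/943: DF=(1 − 8/943·(0.997100))/(1+8/943) = 1229/1250 ≈ 0.983200
step 3 [1.5y] zero: DF = P = 1203/1250 ≈ 0.962400
step 4 [2y] zero: DF = P = 19/20 ≈ 0.950000
step 5 [2.5y] bond c/2=3/160: DF=(1624531/1600000 − 3/160·(0.997100+0.983200+0.962400+0.950000))/(1+3/160) = 37/40 ≈ 0.925000
step 6 [3y] bond c/2=3/400: DF=(1914177/2000000 − 3/400·(0.997100+0.983200+0.962400+0.950000+0.925000))/(1+3/400) = 9141/10000 ≈ 0.914100

1 1/2 9971/10000
2 1 1229/1250
3 3/2 1203/1250
4 2 19/20
5 5/2 37/40
6 3 9141/10000
DF(1y) = 1229/1250 ≈ 0.983200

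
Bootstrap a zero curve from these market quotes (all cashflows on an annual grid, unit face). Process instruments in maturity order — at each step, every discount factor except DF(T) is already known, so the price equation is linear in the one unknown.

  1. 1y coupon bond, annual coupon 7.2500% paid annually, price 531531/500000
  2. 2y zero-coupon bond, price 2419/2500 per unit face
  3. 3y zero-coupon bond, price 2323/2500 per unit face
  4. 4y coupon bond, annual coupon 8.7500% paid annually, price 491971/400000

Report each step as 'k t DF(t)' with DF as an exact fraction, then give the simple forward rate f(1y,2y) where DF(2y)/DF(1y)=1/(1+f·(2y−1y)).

1 1 1239/1250
2 2 2419/2500
3 3 2323/2500
4 4 4493/5000
f(1y,2y) = ((1239/1250)/(2419/2500) − 1)/(1) = 1/41 ≈ 2.4390%

step 1 [1y] bond c/1=29/400: DF=(531531/500000 − 29/400·(0))/(1+29/400) = 1239/1250 ≈ 0.991200
step 2 [2y] zero: DF = P = 2419/2500 ≈ 0.967600
step 3 [3y] zero: DF = P = 2323/2500 ≈ 0.929200
step 4 [4y] bond c/1=7/80: DF=(491971/400000 − 7/80·(0.991200+0.967600+0.929200))/(1+7/80) = 4493/5000 ≈ 0.898600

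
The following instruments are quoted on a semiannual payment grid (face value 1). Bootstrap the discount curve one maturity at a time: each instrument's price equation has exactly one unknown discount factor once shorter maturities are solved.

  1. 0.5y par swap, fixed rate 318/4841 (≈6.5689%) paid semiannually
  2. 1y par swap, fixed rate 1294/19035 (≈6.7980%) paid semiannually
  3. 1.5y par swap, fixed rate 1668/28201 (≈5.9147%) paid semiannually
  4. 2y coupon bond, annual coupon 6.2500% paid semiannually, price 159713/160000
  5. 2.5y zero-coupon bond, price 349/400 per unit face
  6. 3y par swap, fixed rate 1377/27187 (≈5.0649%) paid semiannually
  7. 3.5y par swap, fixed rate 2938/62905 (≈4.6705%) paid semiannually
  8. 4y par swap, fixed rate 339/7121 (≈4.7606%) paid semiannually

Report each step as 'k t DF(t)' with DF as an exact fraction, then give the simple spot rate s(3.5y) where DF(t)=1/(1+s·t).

1 1/2 4841/5000
2 1 9353/10000
3 3/2 4583/5000
4 2 353/400
5 5/2 349/400
6 3 8623/10000
7 7/2 8531/10000
8 4 1661/2000
s(3.5y) = (1/(8531/10000) − 1)/(7/2) = 2938/59717 ≈ 4.9199%

step 1 [0.5y] swap r/2=159/4841: DF=(1 − 159/4841·(0))/(1+159/4841) = 4841/5000 ≈ 0.968200
step 2 [1y] swap r/2=647/19035: DF=(1 − 647/19035·(0.968200))/(1+647/19035) = 9353/10000 ≈ 0.935300
step 3 [1.5y] swap r/2=834/28201: DF=(1 − 834/28201·(0.968200+0.935300))/(1+834/28201) = 4583/5000 ≈ 0.916600
step 4 [2y] bond c/2=1/32: DF=(159713/160000 − 1/32·(0.968200+0.935300+0.916600))/(1+1/32) = 353/400 ≈ 0.882500
step 5 [2.5y] zero: DF = P = 349/400 ≈ 0.872500
step 6 [3y] swap r/2=1377/54374: DF=(1 − 1377/54374·(0.968200+0.935300+0.916600+0.882500+0.872500))/(1+1377/54374) = 8623/10000 ≈ 0.862300
step 7 [3.5y] swap r/2=1469/62905: DF=(1 − 1469/62905·(0.968200+0.935300+0.916600+0.882500+0.872500+0.862300))/(1+1469/62905) = 8531/10000 ≈ 0.853100
step 8 [4y] swap r/2=339/14242: DF=(1 − 339/14242·(0.968200+0.935300+0.916600+0.882500+0.872500+0.862300+0.853100))/(1+339/14242) = 1661/2000 ≈ 0.830500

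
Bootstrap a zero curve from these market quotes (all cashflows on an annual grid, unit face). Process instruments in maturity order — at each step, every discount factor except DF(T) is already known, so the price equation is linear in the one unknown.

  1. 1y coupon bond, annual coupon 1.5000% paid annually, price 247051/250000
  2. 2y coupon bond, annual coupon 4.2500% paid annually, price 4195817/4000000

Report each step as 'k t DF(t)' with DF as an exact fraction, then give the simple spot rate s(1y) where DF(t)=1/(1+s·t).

step 1 [1y] bond c/1=3/200: DF=(247051/250000 − 3/200·(0))/(1+3/200) = 1217/1250 ≈ 0.973600
step 2 [2y] bond c/1=17/400: DF=(4195817/4000000 − 17/400·(0.973600))/(1+17/400) = 1933/2000 ≈ 0.966500

1 1 1217/1250
2 2 1933/2000
s(1y) = (1/(1217/1250) − 1)/(1) = 33/1217 ≈ 2.7116%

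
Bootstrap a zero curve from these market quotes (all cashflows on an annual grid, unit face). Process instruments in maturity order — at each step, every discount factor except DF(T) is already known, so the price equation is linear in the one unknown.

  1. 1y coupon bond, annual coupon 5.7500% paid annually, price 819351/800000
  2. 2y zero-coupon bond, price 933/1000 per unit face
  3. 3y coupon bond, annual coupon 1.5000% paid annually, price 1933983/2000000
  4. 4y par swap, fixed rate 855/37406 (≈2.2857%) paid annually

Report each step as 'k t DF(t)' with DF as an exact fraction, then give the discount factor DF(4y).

step 1 [1y] bond c/1=23/400: DF=(819351/800000 − 23/400·(0))/(1+23/400) = 1937/2000 ≈ 0.968500
step 2 [2y] zero: DF = P = 933/1000 ≈ 0.933000
step 3 [3y] bond c/1=3/200: DF=(1933983/2000000 − 3/200·(0.968500+0.933000))/(1+3/200) = 4623/5000 ≈ 0.924600
step 4 [4y] swap r/1=855/37406: DF=(1 − 855/37406·(0.968500+0.933000+0.924600))/(1+855/37406) = 1829/2000 ≈ 0.914500

1 1 1937/2000
2 2 933/1000
3 3 4623/5000
4 4 1829/2000
DF(4y) = 1829/2000 ≈ 0.914500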